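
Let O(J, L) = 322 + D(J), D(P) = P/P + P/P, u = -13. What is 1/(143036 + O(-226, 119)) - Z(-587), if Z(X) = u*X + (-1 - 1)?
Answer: -1093693439/143360 ≈ -7629.0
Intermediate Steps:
D(P) = 2 (D(P) = 1 + 1 = 2)
O(J, L) = 324 (O(J, L) = 322 + 2 = 324)
Z(X) = -2 - 13*X (Z(X) = -13*X + (-1 - 1) = -13*X - 2 = -2 - 13*X)
1/(143036 + O(-226, 119)) - Z(-587) = 1/(143036 + 324) - (-2 - 13*(-587)) = 1/143360 - (-2 + 7631) = 1/143360 - 1*7629 = 1/143360 - 7629 = -1093693439/143360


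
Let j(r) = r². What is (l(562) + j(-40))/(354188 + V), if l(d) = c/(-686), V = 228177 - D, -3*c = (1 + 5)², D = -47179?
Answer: 274403/107966796 ≈ 0.0025415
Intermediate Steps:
c = -12 (c = -(1 + 5)²/3 = -⅓*6² = -⅓*36 = -12)
V = 275356 (V = 228177 - 1*(-47179) = 228177 + 47179 = 275356)
l(d) = 6/343 (l(d) = -12/(-686) = -12*(-1/686) = 6/343)
(l(562) + j(-40))/(354188 + V) = (6/343 + (-40)²)/(354188 + 275356) = (6/343 + 1600)/629544 = (548806/343)*(1/629544) = 274403/107966796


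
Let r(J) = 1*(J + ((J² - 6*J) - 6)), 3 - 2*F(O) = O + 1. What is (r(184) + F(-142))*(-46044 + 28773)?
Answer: -569977542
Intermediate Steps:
F(O) = 1 - O/2 (F(O) = 3/2 - (O + 1)/2 = 3/2 - (1 + O)/2 = 3/2 + (-½ - O/2) = 1 - O/2)
r(J) = -6 + J² - 5*J (r(J) = 1*(J + (-6 + J² - 6*J)) = 1*(-6 + J² - 5*J) = -6 + J² - 5*J)
(r(184) + F(-142))*(-46044 + 28773) = ((-6 + 184² - 5*184) + (1 - ½*(-142)))*(-46044 + 28773) = ((-6 + 33856 - 920) + (1 + 71))*(-17271) = (32930 + 72)*(-17271) = 33002*(-17271) = -569977542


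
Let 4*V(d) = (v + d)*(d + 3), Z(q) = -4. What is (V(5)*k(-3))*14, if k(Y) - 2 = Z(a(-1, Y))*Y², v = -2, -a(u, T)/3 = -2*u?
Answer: -2856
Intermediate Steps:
a(u, T) = 6*u (a(u, T) = -(-6)*u = 6*u)
k(Y) = 2 - 4*Y²
V(d) = (-2 + d)*(3 + d)/4 (V(d) = ((-2 + d)*(d + 3))/4 = ((-2 + d)*(3 + d))/4 = (-2 + d)*(3 + d)/4)
(V(5)*k(-3))*14 = ((-3/2 + (¼)*5 + (¼)*5²)*(2 - 4*(-3)²))*14 = ((-3/2 + 5/4 + (¼)*25)*(2 - 4*9))*14 = ((-3/2 + 5/4 + 25/4)*(2 - 36))*14 = (6*(-34))*14 = -204*14 = -2856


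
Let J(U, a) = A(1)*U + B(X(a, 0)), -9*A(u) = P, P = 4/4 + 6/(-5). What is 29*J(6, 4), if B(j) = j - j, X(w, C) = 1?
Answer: 58/15 ≈ 3.8667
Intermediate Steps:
P = -⅕ (P = 4*(¼) + 6*(-⅕) = 1 - 6/5 = -⅕ ≈ -0.20000)
B(j) = 0
A(u) = 1/45 (A(u) = -⅑*(-⅕) = 1/45)
J(U, a) = U/45 (J(U, a) = U/45 + 0 = U/45)
29*J(6, 4) = 29*((1/45)*6) = 29*(2/15) = 58/15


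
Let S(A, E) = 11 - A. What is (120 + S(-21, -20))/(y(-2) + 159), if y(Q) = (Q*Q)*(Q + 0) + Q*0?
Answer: 152/151 ≈ 1.0066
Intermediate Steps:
y(Q) = Q³ (y(Q) = Q²*Q + 0 = Q³ + 0 = Q³)
(120 + S(-21, -20))/(y(-2) + 159) = (120 + (11 - 1*(-21)))/((-2)³ + 159) = (120 + (11 + 21))/(-8 + 159) = (120 + 32)/151 = 152*(1/151) = 152/151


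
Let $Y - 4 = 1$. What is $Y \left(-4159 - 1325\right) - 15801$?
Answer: $-43221$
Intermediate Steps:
$Y = 5$ ($Y = 4 + 1 = 5$)
$Y \left(-4159 - 1325\right) - 15801 = 5 \left(-4159 - 1325\right) - 15801 = 5 \left(-5484\right) - 15801 = -27420 - 15801 = -43221$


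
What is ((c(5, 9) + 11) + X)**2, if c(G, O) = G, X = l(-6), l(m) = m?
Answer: 100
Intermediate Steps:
X = -6
((c(5, 9) + 11) + X)**2 = ((5 + 11) - 6)**2 = (16 - 6)**2 = 10**2 = 100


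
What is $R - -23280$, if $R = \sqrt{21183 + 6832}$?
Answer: $23280 + \sqrt{28015} \approx 23447.0$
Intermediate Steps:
$R = \sqrt{28015} \approx 167.38$
$R - -23280 = \sqrt{28015} - -23280 = \sqrt{28015} + 23280 = 23280 + \sqrt{28015}$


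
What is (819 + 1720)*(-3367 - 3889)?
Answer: -18422984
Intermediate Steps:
(819 + 1720)*(-3367 - 3889) = 2539*(-7256) = -18422984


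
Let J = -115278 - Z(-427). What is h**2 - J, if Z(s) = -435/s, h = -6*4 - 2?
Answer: 49512793/427 ≈ 1.1596e+5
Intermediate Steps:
h = -26 (h = -24 - 2 = -26)
J = -49224141/427 (J = -115278 - (-435)/(-427) = -115278 - (-435)*(-1)/427 = -115278 - 1*435/427 = -115278 - 435/427 = -49224141/427 ≈ -1.1528e+5)
h**2 - J = (-26)**2 - 1*(-49224141/427) = 676 + 49224141/427 = 49512793/427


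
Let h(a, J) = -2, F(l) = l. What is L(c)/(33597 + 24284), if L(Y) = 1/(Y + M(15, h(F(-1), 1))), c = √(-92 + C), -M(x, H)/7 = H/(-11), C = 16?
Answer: -77/271809176 - 121*I*√19/271809176 ≈ -2.8329e-7 - 1.9404e-6*I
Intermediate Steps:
M(x, H) = 7*H/11 (M(x, H) = -7*H/(-11) = -7*H*(-1)/11 = -(-7)*H/11 = 7*H/11)
c = 2*I*√19 (c = √(-92 + 16) = √(-76) = 2*I*√19 ≈ 8.7178*I)
L(Y) = 1/(-14/11 + Y) (L(Y) = 1/(Y + (7/11)*(-2)) = 1/(Y - 14/11) = 1/(-14/11 + Y))
L(c)/(33597 + 24284) = (11/(-14 + 11*(2*I*√19)))/(33597 + 24284) = (11/(-14 + 22*I*√19))/57881 = (11/(-14 + 22*I*√19))*(1/57881) = 11/(57881*(-14 + 22*I*√19))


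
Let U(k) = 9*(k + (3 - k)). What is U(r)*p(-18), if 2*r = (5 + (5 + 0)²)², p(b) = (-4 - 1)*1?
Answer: -135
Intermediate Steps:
p(b) = -5 (p(b) = -5*1 = -5)
r = 450 (r = (5 + (5 + 0)²)²/2 = (5 + 5²)²/2 = (5 + 25)²/2 = (½)*30² = (½)*900 = 450)
U(k) = 27 (U(k) = 9*3 = 27)
U(r)*p(-18) = 27*(-5) = -135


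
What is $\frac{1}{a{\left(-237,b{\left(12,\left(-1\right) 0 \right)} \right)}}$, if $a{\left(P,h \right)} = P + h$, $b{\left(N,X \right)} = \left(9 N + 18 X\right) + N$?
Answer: $- \frac{1}{117} \approx -0.008547$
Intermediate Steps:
$b{\left(N,X \right)} = 10 N + 18 X$
$\frac{1}{a{\left(-237,b{\left(12,\left(-1\right) 0 \right)} \right)}} = \frac{1}{-237 + \left(10 \cdot 12 + 18 \left(\left(-1\right) 0\right)\right)} = \frac{1}{-237 + \left(120 + 18 \cdot 0\right)} = \frac{1}{-237 + \left(120 + 0\right)} = \frac{1}{-237 + 120} = \frac{1}{-117} = - \frac{1}{117}$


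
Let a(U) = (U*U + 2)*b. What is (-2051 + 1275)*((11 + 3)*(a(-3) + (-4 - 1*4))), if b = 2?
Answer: -152096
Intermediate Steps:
a(U) = 4 + 2*U² (a(U) = (U*U + 2)*2 = (U² + 2)*2 = (2 + U²)*2 = 4 + 2*U²)
(-2051 + 1275)*((11 + 3)*(a(-3) + (-4 - 1*4))) = (-2051 + 1275)*((11 + 3)*((4 + 2*(-3)²) + (-4 - 1*4))) = -10864*((4 + 2*9) + (-4 - 4)) = -10864*((4 + 18) - 8) = -10864*(22 - 8) = -10864*14 = -776*196 = -152096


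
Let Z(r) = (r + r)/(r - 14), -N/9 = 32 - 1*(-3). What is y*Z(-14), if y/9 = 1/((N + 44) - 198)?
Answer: -9/469 ≈ -0.019190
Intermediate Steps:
N = -315 (N = -9*(32 - 1*(-3)) = -9*(32 + 3) = -9*35 = -315)
Z(r) = 2*r/(-14 + r) (Z(r) = (2*r)/(-14 + r) = 2*r/(-14 + r))
y = -9/469 (y = 9/((-315 + 44) - 198) = 9/(-271 - 198) = 9/(-469) = 9*(-1/469) = -9/469 ≈ -0.019190)
y*Z(-14) = -18*(-14)/(469*(-14 - 14)) = -18*(-14)/(469*(-28)) = -18*(-14)*(-1)/(469*28) = -9/469*1 = -9/469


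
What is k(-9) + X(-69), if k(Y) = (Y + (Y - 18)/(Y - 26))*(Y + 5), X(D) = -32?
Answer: 32/35 ≈ 0.91429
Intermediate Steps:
k(Y) = (5 + Y)*(Y + (-18 + Y)/(-26 + Y)) (k(Y) = (Y + (-18 + Y)/(-26 + Y))*(5 + Y) = (5 + Y)*(Y + (-18 + Y)/(-26 + Y)))
k(-9) + X(-69) = (-90 + (-9)³ - 143*(-9) - 20*(-9)²)/(-26 - 9) - 32 = (-90 - 729 + 1287 - 20*81)/(-35) - 32 = -(-90 - 729 + 1287 - 1620)/35 - 32 = -1/35*(-1152) - 32 = 1152/35 - 32 = 32/35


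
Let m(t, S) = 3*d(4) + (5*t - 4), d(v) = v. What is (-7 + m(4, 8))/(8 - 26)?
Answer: -7/6 ≈ -1.1667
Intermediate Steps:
m(t, S) = 8 + 5*t (m(t, S) = 3*4 + (5*t - 4) = 12 + (-4 + 5*t) = 8 + 5*t)
(-7 + m(4, 8))/(8 - 26) = (-7 + (8 + 5*4))/(8 - 26) = (-7 + (8 + 20))/(-18) = (-7 + 28)*(-1/18) = 21*(-1/18) = -7/6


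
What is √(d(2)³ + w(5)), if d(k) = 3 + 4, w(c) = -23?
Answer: 8*√5 ≈ 17.889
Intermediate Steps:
d(k) = 7
√(d(2)³ + w(5)) = √(7³ - 23) = √(343 - 23) = √320 = 8*√5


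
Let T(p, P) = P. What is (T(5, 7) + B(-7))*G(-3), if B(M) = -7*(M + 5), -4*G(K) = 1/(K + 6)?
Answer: -7/4 ≈ -1.7500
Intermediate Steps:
G(K) = -1/(4*(6 + K)) (G(K) = -1/(4*(K + 6)) = -1/(4*(6 + K)))
B(M) = -35 - 7*M (B(M) = -7*(5 + M) = -35 - 7*M)
(T(5, 7) + B(-7))*G(-3) = (7 + (-35 - 7*(-7)))*(-1/(24 + 4*(-3))) = (7 + (-35 + 49))*(-1/(24 - 12)) = (7 + 14)*(-1/12) = 21*(-1*1/12) = 21*(-1/12) = -7/4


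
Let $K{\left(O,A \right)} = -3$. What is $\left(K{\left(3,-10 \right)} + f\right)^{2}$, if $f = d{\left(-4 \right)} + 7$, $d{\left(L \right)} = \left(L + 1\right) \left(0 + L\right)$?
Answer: $256$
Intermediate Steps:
$d{\left(L \right)} = L \left(1 + L\right)$ ($d{\left(L \right)} = \left(1 + L\right) L = L \left(1 + L\right)$)
$f = 19$ ($f = - 4 \left(1 - 4\right) + 7 = \left(-4\right) \left(-3\right) + 7 = 12 + 7 = 19$)
$\left(K{\left(3,-10 \right)} + f\right)^{2} = \left(-3 + 19\right)^{2} = 16^{2} = 256$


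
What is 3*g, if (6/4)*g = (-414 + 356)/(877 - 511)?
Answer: -58/183 ≈ -0.31694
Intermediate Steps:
g = -58/549 (g = 2*((-414 + 356)/(877 - 511))/3 = 2*(-58/366)/3 = 2*(-58*1/366)/3 = (⅔)*(-29/183) = -58/549 ≈ -0.10565)
3*g = 3*(-58/549) = -58/183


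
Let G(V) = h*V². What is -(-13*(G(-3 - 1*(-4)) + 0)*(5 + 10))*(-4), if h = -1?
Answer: 780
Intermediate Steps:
G(V) = -V²
-(-13*(G(-3 - 1*(-4)) + 0)*(5 + 10))*(-4) = -(-13*(-(-3 - 1*(-4))² + 0)*(5 + 10))*(-4) = -(-13*(-(-3 + 4)² + 0)*15)*(-4) = -(-13*(-1*1² + 0)*15)*(-4) = -(-13*(-1*1 + 0)*15)*(-4) = -(-13*(-1 + 0)*15)*(-4) = -(-(-13)*15)*(-4) = -(-13*(-15))*(-4) = -195*(-4) = -1*(-780) = 780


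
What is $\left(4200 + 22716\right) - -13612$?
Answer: $40528$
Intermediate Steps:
$\left(4200 + 22716\right) - -13612 = 26916 + 13612 = 40528$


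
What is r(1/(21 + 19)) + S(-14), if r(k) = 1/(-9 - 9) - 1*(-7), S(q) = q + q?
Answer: -379/18 ≈ -21.056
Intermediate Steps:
S(q) = 2*q
r(k) = 125/18 (r(k) = 1/(-18) + 7 = -1/18 + 7 = 125/18)
r(1/(21 + 19)) + S(-14) = 125/18 + 2*(-14) = 125/18 - 28 = -379/18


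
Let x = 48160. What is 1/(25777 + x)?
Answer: 1/73937 ≈ 1.3525e-5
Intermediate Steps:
1/(25777 + x) = 1/(25777 + 48160) = 1/73937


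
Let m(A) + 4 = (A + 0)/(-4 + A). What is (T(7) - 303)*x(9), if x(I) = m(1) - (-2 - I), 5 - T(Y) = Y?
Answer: -6100/3 ≈ -2033.3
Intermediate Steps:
m(A) = -4 + A/(-4 + A) (m(A) = -4 + (A + 0)/(-4 + A) = -4 + A/(-4 + A))
T(Y) = 5 - Y
x(I) = -7/3 + I (x(I) = (16 - 3*1)/(-4 + 1) - (-2 - I) = (16 - 3)/(-3) + (2 + I) = -⅓*13 + (2 + I) = -13/3 + (2 + I) = -7/3 + I)
(T(7) - 303)*x(9) = ((5 - 1*7) - 303)*(-7/3 + 9) = ((5 - 7) - 303)*(20/3) = (-2 - 303)*(20/3) = -305*20/3 = -6100/3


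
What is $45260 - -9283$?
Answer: $54543$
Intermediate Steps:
$45260 - -9283 = 45260 + \left(-3156 + 12439\right) = 45260 + 9283 = 54543$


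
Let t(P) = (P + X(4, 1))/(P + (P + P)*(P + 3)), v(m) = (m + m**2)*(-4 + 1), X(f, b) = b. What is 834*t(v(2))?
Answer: -2363/87 ≈ -27.161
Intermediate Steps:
v(m) = -3*m - 3*m**2 (v(m) = (m + m**2)*(-3) = -3*m - 3*m**2)
t(P) = (1 + P)/(P + 2*P*(3 + P)) (t(P) = (P + 1)/(P + (P + P)*(P + 3)) = (1 + P)/(P + (2*P)*(3 + P)) = (1 + P)/(P + 2*P*(3 + P)))
834*t(v(2)) = 834*((1 - 3*2*(1 + 2))/(((-3*2*(1 + 2)))*(7 + 2*(-3*2*(1 + 2))))) = 834*((1 - 3*2*3)/(((-3*2*3))*(7 + 2*(-3*2*3)))) = 834*((1 - 18)/((-18)*(7 + 2*(-18)))) = 834*(-1/18*(-17)/(7 - 36)) = 834*(-1/18*(-17)/(-29)) = 834*(-1/18*(-1/29)*(-17)) = 834*(-17/522) = -2363/87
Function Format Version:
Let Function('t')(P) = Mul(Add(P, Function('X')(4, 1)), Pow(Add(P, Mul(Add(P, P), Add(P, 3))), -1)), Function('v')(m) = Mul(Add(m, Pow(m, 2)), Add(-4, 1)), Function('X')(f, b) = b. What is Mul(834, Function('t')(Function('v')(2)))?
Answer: Rational(-2363, 87) ≈ -27.161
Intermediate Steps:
Function('v')(m) = Add(Mul(-3, m), Mul(-3, Pow(m, 2))) (Function('v')(m) = Mul(Add(m, Pow(m, 2)), -3) = Add(Mul(-3, m), Mul(-3, Pow(m, 2))))
Function('t')(P) = Mul(Pow(Add(P, Mul(2, P, Add(3, P))), -1), Add(1, P)) (Function('t')(P) = Mul(Add(P, 1), Pow(Add(P, Mul(Add(P, P), Add(P, 3))), -1)) = Mul(Add(1, P), Pow(Add(P, Mul(Mul(2, P), Add(3, P))), -1)) = Mul(Add(1, P), Pow(Add(P, Mul(2, P, Add(3, P))), -1)) = Mul(Pow(Add(P, Mul(2, P, Add(3, P))), -1), Add(1, P)))
Mul(834, Function('t')(Function('v')(2))) = Mul(834, Mul(Pow(Mul(-3, 2, Add(1, 2)), -1), Pow(Add(7, Mul(2, Mul(-3, 2, Add(1, 2)))), -1), Add(1, Mul(-3, 2, Add(1, 2))))) = Mul(834, Mul(Pow(Mul(-3, 2, 3), -1), Pow(Add(7, Mul(2, Mul(-3, 2, 3))), -1), Add(1, Mul(-3, 2, 3)))) = Mul(834, Mul(Pow(-18, -1), Pow(Add(7, Mul(2, -18)), -1), Add(1, -18))) = Mul(834, Mul(Rational(-1, 18), Pow(Add(7, -36), -1), -17)) = Mul(834, Mul(Rational(-1, 18), Pow(-29, -1), -17)) = Mul(834, Mul(Rational(-1, 18), Rational(-1, 29), -17)) = Mul(834, Rational(-17, 522)) = Rational(-2363, 87)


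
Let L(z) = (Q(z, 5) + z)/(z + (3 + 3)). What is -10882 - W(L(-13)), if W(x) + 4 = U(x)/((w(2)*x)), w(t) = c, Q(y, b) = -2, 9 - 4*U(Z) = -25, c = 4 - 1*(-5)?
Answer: -2937179/270 ≈ -10878.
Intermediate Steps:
c = 9 (c = 4 + 5 = 9)
U(Z) = 17/2 (U(Z) = 9/4 - ¼*(-25) = 9/4 + 25/4 = 17/2)
w(t) = 9
L(z) = (-2 + z)/(6 + z) (L(z) = (-2 + z)/(z + (3 + 3)) = (-2 + z)/(z + 6) = (-2 + z)/(6 + z))
W(x) = -4 + 17/(18*x) (W(x) = -4 + 17/(2*((9*x))) = -4 + 17*(1/(9*x))/2 = -4 + 17/(18*x))
-10882 - W(L(-13)) = -10882 - (-4 + 17/(18*(((-2 - 13)/(6 - 13))))) = -10882 - (-4 + 17/(18*((-15/(-7))))) = -10882 - (-4 + 17/(18*((-⅐*(-15))))) = -10882 - (-4 + 17/(18*(15/7))) = -10882 - (-4 + (17/18)*(7/15)) = -10882 - (-4 + 119/270) = -10882 - 1*(-961/270) = -10882 + 961/270 = -2937179/270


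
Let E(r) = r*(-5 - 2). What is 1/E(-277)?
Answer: 1/1939 ≈ 0.00051573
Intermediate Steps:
E(r) = -7*r (E(r) = r*(-7) = -7*r)
1/E(-277) = 1/(-7*(-277)) = 1/1939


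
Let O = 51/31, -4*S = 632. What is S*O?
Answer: -8058/31 ≈ -259.94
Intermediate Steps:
S = -158 (S = -¼*632 = -158)
O = 51/31 (O = 51*(1/31) = 51/31 ≈ 1.6452)
S*O = -158*51/31 = -8058/31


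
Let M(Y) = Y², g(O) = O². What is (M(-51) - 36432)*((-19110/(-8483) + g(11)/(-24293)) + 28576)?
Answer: -11720121878939733/12122207 ≈ -9.6683e+8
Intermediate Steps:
(M(-51) - 36432)*((-19110/(-8483) + g(11)/(-24293)) + 28576) = ((-51)² - 36432)*((-19110/(-8483) + 11²/(-24293)) + 28576) = (2601 - 36432)*((-19110*(-1/8483) + 121*(-1/24293)) + 28576) = -33831*((19110/8483 - 121/24293) + 28576) = -33831*(27247811/12122207 + 28576) = -33831*346431435043/12122207 = -11720121878939733/12122207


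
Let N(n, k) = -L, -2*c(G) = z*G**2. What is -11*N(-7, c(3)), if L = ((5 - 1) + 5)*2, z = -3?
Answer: 198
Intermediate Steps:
L = 18 (L = (4 + 5)*2 = 9*2 = 18)
c(G) = 3*G**2/2 (c(G) = -(-3)*G**2/2 = 3*G**2/2)
N(n, k) = -18 (N(n, k) = -1*18 = -18)
-11*N(-7, c(3)) = -11*(-18) = 198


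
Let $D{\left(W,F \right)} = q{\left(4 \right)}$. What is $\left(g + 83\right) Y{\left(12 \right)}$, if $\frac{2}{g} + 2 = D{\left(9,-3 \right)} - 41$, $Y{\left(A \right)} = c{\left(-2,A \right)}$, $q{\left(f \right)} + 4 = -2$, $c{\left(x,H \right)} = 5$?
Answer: $\frac{20325}{49} \approx 414.8$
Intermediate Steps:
$q{\left(f \right)} = -6$ ($q{\left(f \right)} = -4 - 2 = -6$)
$Y{\left(A \right)} = 5$
$D{\left(W,F \right)} = -6$
$g = - \frac{2}{49}$ ($g = \frac{2}{-2 - 47} = \frac{2}{-49} = 2 \left(- \frac{1}{49}\right) = - \frac{2}{49} \approx -0.040816$)
$\left(g + 83\right) Y{\left(12 \right)} = \left(- \frac{2}{49} + 83\right) 5 = \frac{4065}{49} \cdot 5 = \frac{20325}{49}$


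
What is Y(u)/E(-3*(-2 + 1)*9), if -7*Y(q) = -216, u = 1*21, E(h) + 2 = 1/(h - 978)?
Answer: -205416/13321 ≈ -15.420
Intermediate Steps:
E(h) = -2 + 1/(-978 + h) (E(h) = -2 + 1/(h - 978) = -2 + 1/(-978 + h))
u = 21
Y(q) = 216/7 (Y(q) = -1/7*(-216) = 216/7)
Y(u)/E(-3*(-2 + 1)*9) = 216/(7*(((1957 - 2*(-3*(-2 + 1))*9)/(-978 - 3*(-2 + 1)*9)))) = 216/(7*(((1957 - 2*(-3*(-1))*9)/(-978 - 3*(-1)*9)))) = 216/(7*(((1957 - 6*9)/(-978 + 3*9)))) = 216/(7*(((1957 - 2*27)/(-978 + 27)))) = 216/(7*(((1957 - 54)/(-951)))) = 216/(7*((-1/951*1903))) = 216/(7*(-1903/951)) = (216/7)*(-951/1903) = -205416/13321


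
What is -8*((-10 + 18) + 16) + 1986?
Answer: 1794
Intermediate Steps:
-8*((-10 + 18) + 16) + 1986 = -8*(8 + 16) + 1986 = -8*24 + 1986 = -192 + 1986 = 1794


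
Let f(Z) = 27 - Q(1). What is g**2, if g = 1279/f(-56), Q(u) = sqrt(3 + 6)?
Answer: 1635841/576 ≈ 2840.0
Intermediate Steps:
Q(u) = 3 (Q(u) = sqrt(9) = 3)
f(Z) = 24 (f(Z) = 27 - 1*3 = 27 - 3 = 24)
g = 1279/24 ≈ 53.292
g**2 = (1279/24)**2 = 1635841/576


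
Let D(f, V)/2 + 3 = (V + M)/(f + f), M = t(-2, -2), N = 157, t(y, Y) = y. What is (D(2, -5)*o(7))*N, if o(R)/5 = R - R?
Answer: 0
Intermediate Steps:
o(R) = 0 (o(R) = 5*(R - R) = 5*0 = 0)
M = -2
D(f, V) = -6 + (-2 + V)/f (D(f, V) = -6 + 2*((V - 2)/(f + f)) = -6 + 2*((-2 + V)/((2*f))) = -6 + 2*((-2 + V)*(1/(2*f))) = -6 + 2*((-2 + V)/(2*f)) = -6 + (-2 + V)/f)
(D(2, -5)*o(7))*N = (((-2 - 5 - 6*2)/2)*0)*157 = (((-2 - 5 - 12)/2)*0)*157 = (((1/2)*(-19))*0)*157 = -19/2*0*157 = 0*157 = 0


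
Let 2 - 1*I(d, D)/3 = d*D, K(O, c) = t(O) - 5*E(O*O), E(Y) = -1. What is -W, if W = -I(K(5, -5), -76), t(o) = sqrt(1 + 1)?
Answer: 1146 + 228*sqrt(2) ≈ 1468.4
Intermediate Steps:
t(o) = sqrt(2)
K(O, c) = 5 + sqrt(2) (K(O, c) = sqrt(2) - 5*(-1) = sqrt(2) + 5 = 5 + sqrt(2))
I(d, D) = 6 - 3*D*d (I(d, D) = 6 - 3*d*D = 6 - 3*D*d)
W = -1146 - 228*sqrt(2) (W = -(6 - 3*(-76)*(5 + sqrt(2))) = -(6 + (1140 + 228*sqrt(2))) = -(1146 + 228*sqrt(2)) = -1146 - 228*sqrt(2) ≈ -1468.4)
-W = -(-1146 - 228*sqrt(2)) = 1146 + 228*sqrt(2)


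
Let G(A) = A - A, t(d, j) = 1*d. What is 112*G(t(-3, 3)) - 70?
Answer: -70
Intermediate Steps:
t(d, j) = d
G(A) = 0
112*G(t(-3, 3)) - 70 = 112*0 - 70 = 0 - 70 = -70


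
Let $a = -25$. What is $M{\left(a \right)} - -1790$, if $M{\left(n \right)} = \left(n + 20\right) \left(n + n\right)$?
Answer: $2040$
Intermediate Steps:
$M{\left(n \right)} = 2 n \left(20 + n\right)$ ($M{\left(n \right)} = \left(20 + n\right) 2 n = 2 n \left(20 + n\right)$)
$M{\left(a \right)} - -1790 = 2 \left(-25\right) \left(20 - 25\right) - -1790 = 2 \left(-25\right) \left(-5\right) + 1790 = 250 + 1790 = 2040$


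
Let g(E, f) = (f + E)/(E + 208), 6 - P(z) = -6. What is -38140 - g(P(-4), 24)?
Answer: -2097709/55 ≈ -38140.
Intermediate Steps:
P(z) = 12 (P(z) = 6 - 1*(-6) = 6 + 6 = 12)
g(E, f) = (E + f)/(208 + E)
-38140 - g(P(-4), 24) = -38140 - (12 + 24)/(208 + 12) = -38140 - 36/220 = -38140 - 1*9/55 = -38140 - 9/55 = -2097709/55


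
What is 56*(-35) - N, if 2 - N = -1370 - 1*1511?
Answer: -4843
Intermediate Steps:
N = 2883 (N = 2 - (-1370 - 1*1511) = 2 - (-1370 - 1511) = 2 - 1*(-2881) = 2 + 2881 = 2883)
56*(-35) - N = 56*(-35) - 1*2883 = -1960 - 2883 = -4843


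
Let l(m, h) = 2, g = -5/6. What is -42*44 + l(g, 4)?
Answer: -1846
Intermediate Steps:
g = -5/6 (g = -5*1/6 = -5/6 ≈ -0.83333)
-42*44 + l(g, 4) = -42*44 + 2 = -1848 + 2 = -1846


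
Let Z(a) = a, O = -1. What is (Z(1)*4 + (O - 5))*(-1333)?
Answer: 2666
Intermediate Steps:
(Z(1)*4 + (O - 5))*(-1333) = (1*4 + (-1 - 5))*(-1333) = (4 - 6)*(-1333) = -2*(-1333) = 2666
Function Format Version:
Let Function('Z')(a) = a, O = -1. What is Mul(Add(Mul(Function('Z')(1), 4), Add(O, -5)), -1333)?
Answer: 2666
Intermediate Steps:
Mul(Add(Mul(Function('Z')(1), 4), Add(O, -5)), -1333) = Mul(Add(Mul(1, 4), Add(-1, -5)), -1333) = Mul(Add(4, -6), -1333) = Mul(-2, -1333) = 2666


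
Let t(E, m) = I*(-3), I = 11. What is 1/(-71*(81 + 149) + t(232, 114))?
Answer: -1/16363 ≈ -6.1114e-5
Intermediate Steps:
t(E, m) = -33 (t(E, m) = 11*(-3) = -33)
1/(-71*(81 + 149) + t(232, 114)) = 1/(-71*(81 + 149) - 33) = 1/(-71*230 - 33) = 1/(-16330 - 33) = 1/(-16363) = -1/16363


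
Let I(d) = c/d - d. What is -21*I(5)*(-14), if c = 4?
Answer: -6174/5 ≈ -1234.8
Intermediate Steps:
I(d) = -d + 4/d (I(d) = 4/d - d = -d + 4/d)
-21*I(5)*(-14) = -21*(-1*5 + 4/5)*(-14) = -21*(-5 + 4*(⅕))*(-14) = -21*(-5 + ⅘)*(-14) = -21*(-21/5)*(-14) = (441/5)*(-14) = -6174/5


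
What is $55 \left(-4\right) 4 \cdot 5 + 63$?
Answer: $-4337$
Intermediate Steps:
$55 \left(-4\right) 4 \cdot 5 + 63 = 55 \left(\left(-16\right) 5\right) + 63 = 55 \left(-80\right) + 63 = -4400 + 63 = -4337$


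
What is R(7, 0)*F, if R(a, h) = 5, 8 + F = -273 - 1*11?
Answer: -1460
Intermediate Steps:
F = -292 (F = -8 + (-273 - 1*11) = -8 + (-273 - 11) = -8 - 284 = -292)
R(7, 0)*F = 5*(-292) = -1460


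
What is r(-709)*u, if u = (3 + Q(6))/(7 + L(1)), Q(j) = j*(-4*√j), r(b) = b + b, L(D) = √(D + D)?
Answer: -29778/47 - 68064*√3/47 + 4254*√2/47 + 238224*√6/47 ≈ 9401.6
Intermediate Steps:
L(D) = √2*√D (L(D) = √(2*D) = √2*√D)
r(b) = 2*b
Q(j) = -4*j^(3/2)
u = (3 - 24*√6)/(7 + √2) (u = (3 - 24*√6)/(7 + √2*√1) = (3 - 24*√6)/(7 + √2*1) = (3 - 24*√6)/(7 + √2) ≈ -6.6302)
r(-709)*u = (2*(-709))*(21/47 - 168*√6/47 - 3*√2/47 + 48*√3/47) = -1418*(21/47 - 168*√6/47 - 3*√2/47 + 48*√3/47) = -29778/47 - 68064*√3/47 + 4254*√2/47 + 238224*√6/47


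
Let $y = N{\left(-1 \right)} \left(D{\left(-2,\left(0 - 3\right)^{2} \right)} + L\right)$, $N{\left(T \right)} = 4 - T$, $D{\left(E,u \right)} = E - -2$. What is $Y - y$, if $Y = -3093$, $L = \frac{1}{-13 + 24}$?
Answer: $- \frac{34028}{11} \approx -3093.5$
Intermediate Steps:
$D{\left(E,u \right)} = 2 + E$ ($D{\left(E,u \right)} = E + 2 = 2 + E$)
$L = \frac{1}{11} \approx 0.090909$
$y = \frac{5}{11}$ ($y = \left(4 - -1\right) \left(\left(2 - 2\right) + \frac{1}{11}\right) = \left(4 + 1\right) \left(0 + \frac{1}{11}\right) = 5 \cdot \frac{1}{11} = \frac{5}{11} \approx 0.45455$)
$Y - y = -3093 - \frac{5}{11} = - \frac{34028}{11}$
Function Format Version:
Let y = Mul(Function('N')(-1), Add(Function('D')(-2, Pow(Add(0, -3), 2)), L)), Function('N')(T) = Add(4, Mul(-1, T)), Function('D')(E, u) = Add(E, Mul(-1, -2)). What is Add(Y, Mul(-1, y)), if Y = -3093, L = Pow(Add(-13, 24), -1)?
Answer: Rational(-34028, 11) ≈ -3093.5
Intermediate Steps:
Function('D')(E, u) = Add(2, E) (Function('D')(E, u) = Add(E, 2) = Add(2, E))
L = Rational(1, 11) (L = Pow(11, -1) = Rational(1, 11) ≈ 0.090909)
y = Rational(5, 11) (y = Mul(Add(4, Mul(-1, -1)), Add(Add(2, -2), Rational(1, 11))) = Mul(Add(4, 1), Add(0, Rational(1, 11))) = Mul(5, Rational(1, 11)) = Rational(5, 11) ≈ 0.45455)
Add(Y, Mul(-1, y)) = Add(-3093, Mul(-1, Rational(5, 11))) = Add(-3093, Rational(-5, 11)) = Rational(-34028, 11)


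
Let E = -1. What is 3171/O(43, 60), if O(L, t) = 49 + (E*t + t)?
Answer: 453/7 ≈ 64.714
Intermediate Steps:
O(L, t) = 49 (O(L, t) = 49 + (-t + t) = 49 + 0 = 49)
3171/O(43, 60) = 3171/49 = 3171*(1/49) = 453/7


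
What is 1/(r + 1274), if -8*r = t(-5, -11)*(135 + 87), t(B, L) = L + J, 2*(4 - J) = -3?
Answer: 8/11413 ≈ 0.00070096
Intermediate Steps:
J = 11/2 (J = 4 - 1/2*(-3) = 4 + 3/2 = 11/2 ≈ 5.5000)
t(B, L) = 11/2 + L (t(B, L) = L + 11/2 = 11/2 + L)
r = 1221/8 (r = -(11/2 - 11)*(135 + 87)/8 = -(-11)*222/16 = -1/8*(-1221) = 1221/8 ≈ 152.63)
1/(r + 1274) = 1/(1221/8 + 1274) = 1/(11413/8) = 8/11413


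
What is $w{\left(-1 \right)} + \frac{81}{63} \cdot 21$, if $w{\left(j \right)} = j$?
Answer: $26$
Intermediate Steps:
$w{\left(-1 \right)} + \frac{81}{63} \cdot 21 = -1 + \frac{81}{63} \cdot 21 = -1 + 81 \cdot \frac{1}{63} \cdot 21 = -1 + \frac{9}{7} \cdot 21 = -1 + 27 = 26$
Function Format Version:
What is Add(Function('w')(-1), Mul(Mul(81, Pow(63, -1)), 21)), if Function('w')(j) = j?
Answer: 26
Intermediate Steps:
Add(Function('w')(-1), Mul(Mul(81, Pow(63, -1)), 21)) = Add(-1, Mul(Mul(81, Pow(63, -1)), 21)) = Add(-1, Mul(Mul(81, Rational(1, 63)), 21)) = Add(-1, Mul(Rational(9, 7), 21)) = Add(-1, 27) = 26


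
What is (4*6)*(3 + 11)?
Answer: 336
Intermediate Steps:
(4*6)*(3 + 11) = 24*14 = 336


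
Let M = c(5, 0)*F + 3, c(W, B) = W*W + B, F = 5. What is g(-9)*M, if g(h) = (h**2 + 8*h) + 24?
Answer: 4224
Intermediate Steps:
g(h) = 24 + h**2 + 8*h
c(W, B) = B + W**2 (c(W, B) = W**2 + B = B + W**2)
M = 128 (M = (0 + 5**2)*5 + 3 = (0 + 25)*5 + 3 = 25*5 + 3 = 125 + 3 = 128)
g(-9)*M = (24 + (-9)**2 + 8*(-9))*128 = (24 + 81 - 72)*128 = 33*128 = 4224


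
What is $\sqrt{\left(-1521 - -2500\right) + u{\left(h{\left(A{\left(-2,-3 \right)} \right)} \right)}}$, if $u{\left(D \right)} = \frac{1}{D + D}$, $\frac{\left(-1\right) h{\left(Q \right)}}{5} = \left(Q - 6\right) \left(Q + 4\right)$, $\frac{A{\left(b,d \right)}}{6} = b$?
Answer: $\frac{\sqrt{14097590}}{120} \approx 31.289$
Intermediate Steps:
$A{\left(b,d \right)} = 6 b$
$h{\left(Q \right)} = - 5 \left(-6 + Q\right) \left(4 + Q\right)$ ($h{\left(Q \right)} = - 5 \left(Q - 6\right) \left(Q + 4\right) = - 5 \left(-6 + Q\right) \left(4 + Q\right)$)
$u{\left(D \right)} = \frac{1}{2 D}$
$\sqrt{\left(-1521 - -2500\right) + u{\left(h{\left(A{\left(-2,-3 \right)} \right)} \right)}} = \sqrt{\left(-1521 - -2500\right) + \frac{1}{2 \left(120 - 5 \left(6 \left(-2\right)\right)^{2} + 10 \cdot 6 \left(-2\right)\right)}} = \sqrt{\left(-1521 + 2500\right) + \frac{1}{2 \left(120 - 5 \left(-12\right)^{2} + 10 \left(-12\right)\right)}} = \sqrt{979 + \frac{1}{2 \left(120 - 720 - 120\right)}} = \sqrt{979 + \frac{1}{2 \left(-720\right)}} = \sqrt{979 + \frac{1}{2} \left(- \frac{1}{720}\right)} = \sqrt{979 - \frac{1}{1440}} = \sqrt{\frac{1409759}{1440}} = \frac{\sqrt{14097590}}{120}$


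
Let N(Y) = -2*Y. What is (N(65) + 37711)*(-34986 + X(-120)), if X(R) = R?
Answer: -1319318586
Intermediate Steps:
(N(65) + 37711)*(-34986 + X(-120)) = (-2*65 + 37711)*(-34986 - 120) = (-130 + 37711)*(-35106) = 37581*(-35106) = -1319318586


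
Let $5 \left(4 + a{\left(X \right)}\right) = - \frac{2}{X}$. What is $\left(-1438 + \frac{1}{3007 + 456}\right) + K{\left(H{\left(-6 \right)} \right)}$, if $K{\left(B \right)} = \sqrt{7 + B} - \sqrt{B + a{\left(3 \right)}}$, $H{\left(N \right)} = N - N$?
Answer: $- \frac{4979793}{3463} + \sqrt{7} - \frac{i \sqrt{930}}{15} \approx -1435.4 - 2.0331 i$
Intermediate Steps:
$a{\left(X \right)} = -4 - \frac{2}{5 X}$ ($a{\left(X \right)} = -4 + \frac{\left(-2\right) \frac{1}{X}}{5} = -4 - \frac{2}{5 X}$)
$H{\left(N \right)} = 0$
$K{\left(B \right)} = \sqrt{7 + B} - \sqrt{- \frac{62}{15} + B}$ ($K{\left(B \right)} = \sqrt{7 + B} - \sqrt{B - \left(4 + \frac{2}{5 \cdot 3}\right)} = \sqrt{7 + B} - \sqrt{B - \frac{62}{15}} = \sqrt{7 + B} - \sqrt{- \frac{62}{15} + B}$)
$\left(-1438 + \frac{1}{3007 + 456}\right) + K{\left(H{\left(-6 \right)} \right)} = \left(-1438 + \frac{1}{3007 + 456}\right) + \left(\sqrt{7 + 0} - \frac{\sqrt{-930 + 225 \cdot 0}}{15}\right) = \left(-1438 + \frac{1}{3463}\right) + \left(\sqrt{7} - \frac{\sqrt{-930 + 0}}{15}\right) = \left(-1438 + \frac{1}{3463}\right) + \left(\sqrt{7} - \frac{\sqrt{-930}}{15}\right) = - \frac{4979793}{3463} + \left(\sqrt{7} - \frac{i \sqrt{930}}{15}\right) = - \frac{4979793}{3463} + \sqrt{7} - \frac{i \sqrt{930}}{15}$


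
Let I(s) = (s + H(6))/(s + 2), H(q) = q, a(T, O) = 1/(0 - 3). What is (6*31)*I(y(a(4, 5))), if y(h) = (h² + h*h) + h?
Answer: 9858/17 ≈ 579.88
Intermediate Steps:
a(T, O) = -⅓ (a(T, O) = 1/(-3) = -⅓)
y(h) = h + 2*h² (y(h) = (h² + h²) + h = 2*h² + h = h + 2*h²)
I(s) = (6 + s)/(2 + s) (I(s) = (s + 6)/(s + 2) = (6 + s)/(2 + s))
(6*31)*I(y(a(4, 5))) = (6*31)*((6 - (1 + 2*(-⅓))/3)/(2 - (1 + 2*(-⅓))/3)) = 186*((6 - (1 - ⅔)/3)/(2 - (1 - ⅔)/3)) = 186*((6 - ⅓*⅓)/(2 - ⅓*⅓)) = 186*((6 - ⅑)/(2 - ⅑)) = 186*((53/9)/(17/9)) = 186*((9/17)*(53/9)) = 186*(53/17) = 9858/17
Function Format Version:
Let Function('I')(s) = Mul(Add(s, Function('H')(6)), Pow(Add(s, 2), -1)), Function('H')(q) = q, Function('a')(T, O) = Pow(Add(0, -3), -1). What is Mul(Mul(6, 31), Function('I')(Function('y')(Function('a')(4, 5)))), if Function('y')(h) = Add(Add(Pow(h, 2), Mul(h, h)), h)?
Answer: Rational(9858, 17) ≈ 579.88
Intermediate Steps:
Function('a')(T, O) = Rational(-1, 3) (Function('a')(T, O) = Pow(-3, -1) = Rational(-1, 3))
Function('y')(h) = Add(h, Mul(2, Pow(h, 2))) (Function('y')(h) = Add(Add(Pow(h, 2), Pow(h, 2)), h) = Add(Mul(2, Pow(h, 2)), h) = Add(h, Mul(2, Pow(h, 2))))
Function('I')(s) = Mul(Pow(Add(2, s), -1), Add(6, s)) (Function('I')(s) = Mul(Add(s, 6), Pow(Add(s, 2), -1)) = Mul(Add(6, s), Pow(Add(2, s), -1)) = Mul(Pow(Add(2, s), -1), Add(6, s)))
Mul(Mul(6, 31), Function('I')(Function('y')(Function('a')(4, 5)))) = Mul(Mul(6, 31), Mul(Pow(Add(2, Mul(Rational(-1, 3), Add(1, Mul(2, Rational(-1, 3))))), -1), Add(6, Mul(Rational(-1, 3), Add(1, Mul(2, Rational(-1, 3))))))) = Mul(186, Mul(Pow(Add(2, Mul(Rational(-1, 3), Add(1, Rational(-2, 3)))), -1), Add(6, Mul(Rational(-1, 3), Add(1, Rational(-2, 3)))))) = Mul(186, Mul(Pow(Add(2, Mul(Rational(-1, 3), Rational(1, 3))), -1), Add(6, Mul(Rational(-1, 3), Rational(1, 3))))) = Mul(186, Mul(Pow(Add(2, Rational(-1, 9)), -1), Add(6, Rational(-1, 9)))) = Mul(186, Mul(Pow(Rational(17, 9), -1), Rational(53, 9))) = Mul(186, Mul(Rational(9, 17), Rational(53, 9))) = Mul(186, Rational(53, 17)) = Rational(9858, 17)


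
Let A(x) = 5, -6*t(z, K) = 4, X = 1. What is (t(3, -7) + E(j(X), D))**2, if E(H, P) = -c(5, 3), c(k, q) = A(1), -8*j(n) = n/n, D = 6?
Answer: 289/9 ≈ 32.111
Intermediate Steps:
t(z, K) = -2/3 (t(z, K) = -1/6*4 = -2/3)
j(n) = -1/8 (j(n) = -n/(8*n) = -1/8*1 = -1/8)
c(k, q) = 5
E(H, P) = -5 (E(H, P) = -1*5 = -5)
(t(3, -7) + E(j(X), D))**2 = (-2/3 - 5)**2 = (-17/3)**2 = 289/9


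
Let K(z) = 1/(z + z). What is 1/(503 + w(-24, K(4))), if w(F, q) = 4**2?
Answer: 1/519 ≈ 0.0019268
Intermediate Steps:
K(z) = 1/(2*z)
w(F, q) = 16
1/(503 + w(-24, K(4))) = 1/(503 + 16) = 1/519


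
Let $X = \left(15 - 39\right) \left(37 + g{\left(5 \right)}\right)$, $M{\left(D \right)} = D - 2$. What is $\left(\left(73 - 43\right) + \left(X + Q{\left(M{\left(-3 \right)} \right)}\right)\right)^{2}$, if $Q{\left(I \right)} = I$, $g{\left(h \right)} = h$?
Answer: $966289$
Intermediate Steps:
$M{\left(D \right)} = -2 + D$
$X = -1008$ ($X = \left(15 - 39\right) \left(37 + 5\right) = \left(-24\right) 42 = -1008$)
$\left(\left(73 - 43\right) + \left(X + Q{\left(M{\left(-3 \right)} \right)}\right)\right)^{2} = \left(\left(73 - 43\right) - 1013\right)^{2} = \left(30 - 1013\right)^{2} = \left(-983\right)^{2} = 966289$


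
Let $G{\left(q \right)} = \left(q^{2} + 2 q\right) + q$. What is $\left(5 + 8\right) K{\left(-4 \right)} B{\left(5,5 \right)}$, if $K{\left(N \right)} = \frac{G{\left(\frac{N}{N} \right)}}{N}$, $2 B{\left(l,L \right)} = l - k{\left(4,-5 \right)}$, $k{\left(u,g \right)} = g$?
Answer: $-65$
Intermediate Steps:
$G{\left(q \right)} = q^{2} + 3 q$
$B{\left(l,L \right)} = \frac{5}{2} + \frac{l}{2}$ ($B{\left(l,L \right)} = \frac{l - -5}{2} = \frac{l + 5}{2} = \frac{5 + l}{2} = \frac{5}{2} + \frac{l}{2}$)
$K{\left(N \right)} = \frac{4}{N}$ ($K{\left(N \right)} = \frac{\frac{N}{N} \left(3 + \frac{N}{N}\right)}{N} = \frac{1 \left(3 + 1\right)}{N} = \frac{1 \cdot 4}{N} = \frac{4}{N}$)
$\left(5 + 8\right) K{\left(-4 \right)} B{\left(5,5 \right)} = \left(5 + 8\right) \frac{4}{-4} \left(\frac{5}{2} + \frac{1}{2} \cdot 5\right) = 13 \cdot 4 \left(- \frac{1}{4}\right) \left(\frac{5}{2} + \frac{5}{2}\right) = 13 \left(-1\right) 5 = \left(-13\right) 5 = -65$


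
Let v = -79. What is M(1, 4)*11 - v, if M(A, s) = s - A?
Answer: 112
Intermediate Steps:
M(1, 4)*11 - v = (4 - 1*1)*11 - 1*(-79) = (4 - 1)*11 + 79 = 3*11 + 79 = 33 + 79 = 112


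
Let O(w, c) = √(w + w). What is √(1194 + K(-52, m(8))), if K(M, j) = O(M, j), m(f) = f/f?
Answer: √(1194 + 2*I*√26) ≈ 34.555 + 0.1476*I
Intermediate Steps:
m(f) = 1
O(w, c) = √2*√w (O(w, c) = √(2*w) = √2*√w)
K(M, j) = √2*√M
√(1194 + K(-52, m(8))) = √(1194 + √2*√(-52)) = √(1194 + √2*(2*I*√13)) = √(1194 + 2*I*√26)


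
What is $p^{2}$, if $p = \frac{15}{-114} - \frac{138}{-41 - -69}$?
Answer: $\frac{452929}{17689} \approx 25.605$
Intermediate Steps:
$p = - \frac{673}{133}$ ($p = 15 \left(- \frac{1}{114}\right) - \frac{138}{-41 + 69} = - \frac{5}{38} - \frac{138}{28} = - \frac{5}{38} - \frac{69}{14} = - \frac{673}{133} \approx -5.0602$)
$p^{2} = \left(- \frac{673}{133}\right)^{2} = \frac{452929}{17689}$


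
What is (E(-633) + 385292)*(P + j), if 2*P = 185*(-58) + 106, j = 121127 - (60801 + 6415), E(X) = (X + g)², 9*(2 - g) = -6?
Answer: 342307493891/9 ≈ 3.8034e+10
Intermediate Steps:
g = 8/3 (g = 2 - ⅑*(-6) = 2 + ⅔ = 8/3 ≈ 2.6667)
E(X) = (8/3 + X)² (E(X) = (X + 8/3)² = (8/3 + X)²)
j = 53911 (j = 121127 - 1*67216 = 121127 - 67216 = 53911)
P = -5312 (P = (185*(-58) + 106)/2 = (-10730 + 106)/2 = (½)*(-10624) = -5312)
(E(-633) + 385292)*(P + j) = ((8 + 3*(-633))²/9 + 385292)*(-5312 + 53911) = ((8 - 1899)²/9 + 385292)*48599 = ((⅑)*(-1891)² + 385292)*48599 = ((⅑)*3575881 + 385292)*48599 = (3575881/9 + 385292)*48599 = (7043509/9)*48599 = 342307493891/9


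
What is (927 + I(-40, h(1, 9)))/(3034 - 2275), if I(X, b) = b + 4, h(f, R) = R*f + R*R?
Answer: 1021/759 ≈ 1.3452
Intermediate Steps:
h(f, R) = R² + R*f (h(f, R) = R*f + R² = R² + R*f)
I(X, b) = 4 + b
(927 + I(-40, h(1, 9)))/(3034 - 2275) = (927 + (4 + 9*(9 + 1)))/(3034 - 2275) = (927 + (4 + 9*10))/759 = (927 + (4 + 90))*(1/759) = (927 + 94)*(1/759) = 1021*(1/759) = 1021/759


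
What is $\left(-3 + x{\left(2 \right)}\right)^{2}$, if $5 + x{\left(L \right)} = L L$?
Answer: $16$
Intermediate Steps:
$x{\left(L \right)} = -5 + L^{2}$ ($x{\left(L \right)} = -5 + L L = -5 + L^{2}$)
$\left(-3 + x{\left(2 \right)}\right)^{2} = \left(-3 - \left(5 - 2^{2}\right)\right)^{2} = \left(-3 + \left(-5 + 4\right)\right)^{2} = \left(-3 - 1\right)^{2} = \left(-4\right)^{2} = 16$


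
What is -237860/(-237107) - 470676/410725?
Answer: -13905525832/97385772575 ≈ -0.14279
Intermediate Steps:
-237860/(-237107) - 470676/410725 = -237860*(-1/237107) - 470676*1/410725 = 237860/237107 - 470676/410725 = -13905525832/97385772575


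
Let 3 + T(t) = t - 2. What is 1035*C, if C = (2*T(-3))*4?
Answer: -66240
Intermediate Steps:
T(t) = -5 + t (T(t) = -3 + (t - 2) = -3 + (-2 + t) = -5 + t)
C = -64 (C = (2*(-5 - 3))*4 = (2*(-8))*4 = -16*4 = -64)
1035*C = 1035*(-64) = -66240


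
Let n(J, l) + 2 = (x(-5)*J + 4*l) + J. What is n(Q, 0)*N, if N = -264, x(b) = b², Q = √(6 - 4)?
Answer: 528 - 6864*√2 ≈ -9179.2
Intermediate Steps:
Q = √2 ≈ 1.4142
n(J, l) = -2 + 4*l + 26*J (n(J, l) = -2 + (((-5)²*J + 4*l) + J) = -2 + ((25*J + 4*l) + J) = -2 + ((4*l + 25*J) + J) = -2 + (4*l + 26*J) = -2 + 4*l + 26*J)
n(Q, 0)*N = (-2 + 4*0 + 26*√2)*(-264) = (-2 + 0 + 26*√2)*(-264) = (-2 + 26*√2)*(-264) = 528 - 6864*√2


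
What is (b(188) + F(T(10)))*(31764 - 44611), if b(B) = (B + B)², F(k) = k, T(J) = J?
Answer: -1816385942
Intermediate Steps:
b(B) = 4*B² (b(B) = (2*B)² = 4*B²)
(b(188) + F(T(10)))*(31764 - 44611) = (4*188² + 10)*(31764 - 44611) = (4*35344 + 10)*(-12847) = (141376 + 10)*(-12847) = 141386*(-12847) = -1816385942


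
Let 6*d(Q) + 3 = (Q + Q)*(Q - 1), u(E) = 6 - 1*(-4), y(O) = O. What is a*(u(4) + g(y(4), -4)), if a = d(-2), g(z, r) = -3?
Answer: 21/2 ≈ 10.500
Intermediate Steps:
u(E) = 10 (u(E) = 6 + 4 = 10)
d(Q) = -½ + Q*(-1 + Q)/3 (d(Q) = -½ + ((Q + Q)*(Q - 1))/6 = -½ + ((2*Q)*(-1 + Q))/6 = -½ + (2*Q*(-1 + Q))/6 = -½ + Q*(-1 + Q)/3)
a = 3/2 (a = -½ - ⅓*(-2) + (⅓)*(-2)² = -½ + ⅔ + (⅓)*4 = -½ + ⅔ + 4/3 = 3/2 ≈ 1.5000)
a*(u(4) + g(y(4), -4)) = 3*(10 - 3)/2 = (3/2)*7 = 21/2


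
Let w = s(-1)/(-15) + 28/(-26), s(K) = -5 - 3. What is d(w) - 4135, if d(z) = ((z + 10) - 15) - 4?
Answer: -808186/195 ≈ -4144.5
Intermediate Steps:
s(K) = -8
w = -106/195 (w = -8/(-15) + 28/(-26) = -8*(-1/15) + 28*(-1/26) = 8/15 - 14/13 = -106/195 ≈ -0.54359)
d(z) = -9 + z (d(z) = ((10 + z) - 15) - 4 = (-5 + z) - 4 = -9 + z)
d(w) - 4135 = (-9 - 106/195) - 4135 = -1861/195 - 4135 = -808186/195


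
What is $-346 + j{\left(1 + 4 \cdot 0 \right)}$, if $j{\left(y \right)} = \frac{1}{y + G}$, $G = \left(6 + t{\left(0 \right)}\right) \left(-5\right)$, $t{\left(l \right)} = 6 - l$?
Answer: $- \frac{20415}{59} \approx -346.02$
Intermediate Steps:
$G = -60$ ($G = \left(6 + \left(6 - 0\right)\right) \left(-5\right) = \left(6 + \left(6 + 0\right)\right) \left(-5\right) = \left(6 + 6\right) \left(-5\right) = 12 \left(-5\right) = -60$)
$j{\left(y \right)} = \frac{1}{-60 + y}$ ($j{\left(y \right)} = \frac{1}{y - 60} = \frac{1}{-60 + y}$)
$-346 + j{\left(1 + 4 \cdot 0 \right)} = -346 + \frac{1}{-60 + \left(1 + 4 \cdot 0\right)} = -346 + \frac{1}{-60 + \left(1 + 0\right)} = -346 + \frac{1}{-60 + 1} = -346 + \frac{1}{-59} = -346 - \frac{1}{59} = - \frac{20415}{59}$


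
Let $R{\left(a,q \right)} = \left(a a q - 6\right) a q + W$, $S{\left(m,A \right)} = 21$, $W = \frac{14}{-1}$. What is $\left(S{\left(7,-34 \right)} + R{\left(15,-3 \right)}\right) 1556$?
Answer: $47694512$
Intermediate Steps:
$W = -14$ ($W = 14 \left(-1\right) = -14$)
$R{\left(a,q \right)} = -14 + a q \left(-6 + q a^{2}\right)$ ($R{\left(a,q \right)} = \left(a a q - 6\right) a q - 14 = \left(a^{2} q - 6\right) a q - 14 = \left(q a^{2} - 6\right) a q - 14 = \left(-6 + q a^{2}\right) a q - 14 = a \left(-6 + q a^{2}\right) q - 14 = a q \left(-6 + q a^{2}\right) - 14 = -14 + a q \left(-6 + q a^{2}\right)$)
$\left(S{\left(7,-34 \right)} + R{\left(15,-3 \right)}\right) 1556 = \left(21 - \left(14 - 270 - 15^{3} \left(-3\right)^{2}\right)\right) 1556 = \left(21 + \left(-14 + 3375 \cdot 9 + 270\right)\right) 1556 = \left(21 + \left(-14 + 30375 + 270\right)\right) 1556 = \left(21 + 30631\right) 1556 = 30652 \cdot 1556 = 47694512$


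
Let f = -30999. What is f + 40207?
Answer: 9208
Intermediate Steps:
f + 40207 = -30999 + 40207 = 9208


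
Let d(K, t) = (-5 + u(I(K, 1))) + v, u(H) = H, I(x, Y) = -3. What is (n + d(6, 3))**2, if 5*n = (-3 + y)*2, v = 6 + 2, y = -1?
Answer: 64/25 ≈ 2.5600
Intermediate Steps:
v = 8
d(K, t) = 0 (d(K, t) = (-5 - 3) + 8 = -8 + 8 = 0)
n = -8/5 (n = ((-3 - 1)*2)/5 = (-4*2)/5 = (1/5)*(-8) = -8/5 ≈ -1.6000)
(n + d(6, 3))**2 = (-8/5 + 0)**2 = (-8/5)**2 = 64/25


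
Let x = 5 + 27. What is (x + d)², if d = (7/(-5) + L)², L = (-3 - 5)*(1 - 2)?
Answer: 3568321/625 ≈ 5709.3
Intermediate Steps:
L = 8 (L = -8*(-1) = 8)
d = 1089/25 (d = (7/(-5) + 8)² = (7*(-⅕) + 8)² = (-7/5 + 8)² = (33/5)² = 1089/25 ≈ 43.560)
x = 32
(x + d)² = (32 + 1089/25)² = (1889/25)² = 3568321/625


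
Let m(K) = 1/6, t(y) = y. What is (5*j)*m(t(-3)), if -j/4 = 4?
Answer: -40/3 ≈ -13.333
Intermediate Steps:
j = -16 (j = -4*4 = -16)
m(K) = ⅙
(5*j)*m(t(-3)) = (5*(-16))*(⅙) = -80*⅙ = -40/3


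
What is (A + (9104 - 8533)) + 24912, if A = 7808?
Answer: 33291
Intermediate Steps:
(A + (9104 - 8533)) + 24912 = (7808 + (9104 - 8533)) + 24912 = (7808 + 571) + 24912 = 8379 + 24912 = 33291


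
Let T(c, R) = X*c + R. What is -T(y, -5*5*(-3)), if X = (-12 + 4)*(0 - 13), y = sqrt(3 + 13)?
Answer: -491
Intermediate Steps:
y = 4 (y = sqrt(16) = 4)
X = 104 (X = -8*(-13) = 104)
T(c, R) = R + 104*c (T(c, R) = 104*c + R = R + 104*c)
-T(y, -5*5*(-3)) = -(-5*5*(-3) + 104*4) = -(-25*(-3) + 416) = -(75 + 416) = -1*491 = -491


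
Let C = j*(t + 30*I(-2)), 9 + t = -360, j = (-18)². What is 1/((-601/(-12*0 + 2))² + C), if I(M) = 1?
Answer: -4/78143 ≈ -5.1188e-5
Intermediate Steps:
j = 324
t = -369 (t = -9 - 360 = -369)
C = -109836 (C = 324*(-369 + 30*1) = 324*(-369 + 30) = 324*(-339) = -109836)
1/((-601/(-12*0 + 2))² + C) = 1/((-601/(-12*0 + 2))² - 109836) = 1/((-601/(0 + 2))² - 109836) = 1/((-601/2)² - 109836) = 1/(361201/4 - 109836) = 1/(-78143/4) = -4/78143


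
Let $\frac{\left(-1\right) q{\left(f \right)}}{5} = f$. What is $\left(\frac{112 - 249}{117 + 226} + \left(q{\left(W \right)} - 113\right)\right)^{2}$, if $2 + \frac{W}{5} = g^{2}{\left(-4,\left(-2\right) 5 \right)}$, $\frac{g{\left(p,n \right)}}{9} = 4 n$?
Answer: $\frac{1235080476402328516}{117649} \approx 1.0498 \cdot 10^{13}$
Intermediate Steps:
$g{\left(p,n \right)} = 36 n$ ($g{\left(p,n \right)} = 9 \cdot 4 n = 36 n$)
$W = 647990$ ($W = -10 + 5 \left(36 \left(\left(-2\right) 5\right)\right)^{2} = -10 + 5 \left(36 \left(-10\right)\right)^{2} = -10 + 5 \left(-360\right)^{2} = -10 + 5 \cdot 129600 = -10 + 648000 = 647990$)
$q{\left(f \right)} = - 5 f$
$\left(\frac{112 - 249}{117 + 226} + \left(q{\left(W \right)} - 113\right)\right)^{2} = \left(\frac{112 - 249}{117 + 226} - 3240063\right)^{2} = \left(- \frac{137}{343} - 3240063\right)^{2} = \left(- \frac{1111341746}{343}\right)^{2} = \frac{1235080476402328516}{117649}$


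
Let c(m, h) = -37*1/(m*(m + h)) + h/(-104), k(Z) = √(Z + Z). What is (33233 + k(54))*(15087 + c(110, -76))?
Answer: 24378565279437/48620 + 2200694967*√3/24310 ≈ 5.0157e+8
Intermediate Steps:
k(Z) = √2*√Z (k(Z) = √(2*Z) = √2*√Z)
c(m, h) = -h/104 - 37/(m*(h + m)) (c(m, h) = -37*1/(m*(h + m)) + h*(-1/104) = -37/(m*(h + m)) - h/104 = -h/104 - 37/(m*(h + m)))
(33233 + k(54))*(15087 + c(110, -76)) = (33233 + √2*√54)*(15087 + (1/104)*(-3848 - 1*(-76)*110² - 1*110*(-76)²)/(110*(-76 + 110))) = (33233 + √2*(3*√6))*(15087 + (1/104)*(1/110)*(-3848 - 1*(-76)*12100 - 1*110*5776)/34) = (33233 + 6*√3)*(15087 + (1/104)*(1/110)*(1/34)*(-3848 + 919600 - 635360)) = (33233 + 6*√3)*(15087 + (1/104)*(1/110)*(1/34)*280392) = (33233 + 6*√3)*(15087 + 35049/48620) = (33233 + 6*√3)*(733564989/48620) = 24378565279437/48620 + 2200694967*√3/24310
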